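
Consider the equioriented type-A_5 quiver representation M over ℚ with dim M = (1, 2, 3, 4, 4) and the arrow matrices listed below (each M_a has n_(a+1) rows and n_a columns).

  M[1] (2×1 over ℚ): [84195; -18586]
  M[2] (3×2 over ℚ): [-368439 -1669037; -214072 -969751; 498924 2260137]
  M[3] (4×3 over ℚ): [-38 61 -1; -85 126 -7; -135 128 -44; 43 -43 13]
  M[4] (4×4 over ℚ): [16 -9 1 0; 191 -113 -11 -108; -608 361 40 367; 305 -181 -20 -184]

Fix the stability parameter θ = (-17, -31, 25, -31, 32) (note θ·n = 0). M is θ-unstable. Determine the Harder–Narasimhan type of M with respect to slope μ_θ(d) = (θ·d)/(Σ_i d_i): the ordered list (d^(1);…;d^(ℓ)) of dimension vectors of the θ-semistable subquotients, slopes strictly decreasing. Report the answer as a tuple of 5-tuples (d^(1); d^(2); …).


Interval decomposition of M: I[1,5], I[2,5], I[3,5], I[4,5].
HN type (ℓ=4): μ^(1)=32; μ^(2)=-3; μ^(3)=-24; μ^(4)=-31

((0, 0, 0, 0, 4); (0, 0, 3, 3, 0); (1, 1, 0, 0, 0); (0, 1, 0, 1, 0))


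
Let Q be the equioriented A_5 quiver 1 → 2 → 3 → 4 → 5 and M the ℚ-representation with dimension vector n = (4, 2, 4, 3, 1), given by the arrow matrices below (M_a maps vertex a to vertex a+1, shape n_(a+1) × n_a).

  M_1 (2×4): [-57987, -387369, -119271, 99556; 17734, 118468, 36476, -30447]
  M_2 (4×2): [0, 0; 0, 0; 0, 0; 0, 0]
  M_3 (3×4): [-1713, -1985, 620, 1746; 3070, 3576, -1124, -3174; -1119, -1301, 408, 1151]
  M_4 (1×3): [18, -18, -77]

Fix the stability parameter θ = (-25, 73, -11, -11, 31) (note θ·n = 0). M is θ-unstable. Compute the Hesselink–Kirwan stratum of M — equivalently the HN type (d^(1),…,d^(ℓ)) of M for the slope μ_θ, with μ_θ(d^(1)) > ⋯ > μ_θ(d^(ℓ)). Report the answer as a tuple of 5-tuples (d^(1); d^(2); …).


Interval decomposition of M: I[1,1]^2, I[1,2]^2, I[3,3], I[3,4]^2, I[3,5].
HN type (ℓ=4): μ^(1)=73; μ^(2)=31; μ^(3)=-11; μ^(4)=-25

((0, 2, 0, 0, 0); (0, 0, 0, 0, 1); (0, 0, 4, 3, 0); (4, 0, 0, 0, 0))


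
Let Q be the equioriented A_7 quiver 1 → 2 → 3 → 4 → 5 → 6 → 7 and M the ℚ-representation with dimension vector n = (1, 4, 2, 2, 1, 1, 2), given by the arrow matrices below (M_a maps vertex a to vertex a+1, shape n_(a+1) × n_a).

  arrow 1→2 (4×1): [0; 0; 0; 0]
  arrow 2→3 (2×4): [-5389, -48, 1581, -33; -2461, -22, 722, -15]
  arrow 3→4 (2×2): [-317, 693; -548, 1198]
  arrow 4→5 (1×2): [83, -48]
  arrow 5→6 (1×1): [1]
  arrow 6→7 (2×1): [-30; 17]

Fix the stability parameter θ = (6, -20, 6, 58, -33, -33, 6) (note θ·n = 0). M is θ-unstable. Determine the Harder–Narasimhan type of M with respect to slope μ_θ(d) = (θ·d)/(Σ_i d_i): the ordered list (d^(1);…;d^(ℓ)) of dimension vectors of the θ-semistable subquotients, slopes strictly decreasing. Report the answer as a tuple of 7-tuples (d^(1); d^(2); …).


Interval decomposition of M: I[1,1], I[2,2]^2, I[2,4], I[2,7], I[7,7].
HN type (ℓ=4): μ^(1)=58; μ^(2)=6; μ^(3)=-1/2; μ^(4)=-20

((0, 0, 0, 1, 0, 0, 0); (1, 0, 1, 0, 0, 0, 2); (0, 0, 1, 1, 1, 1, 0); (0, 4, 0, 0, 0, 0, 0))


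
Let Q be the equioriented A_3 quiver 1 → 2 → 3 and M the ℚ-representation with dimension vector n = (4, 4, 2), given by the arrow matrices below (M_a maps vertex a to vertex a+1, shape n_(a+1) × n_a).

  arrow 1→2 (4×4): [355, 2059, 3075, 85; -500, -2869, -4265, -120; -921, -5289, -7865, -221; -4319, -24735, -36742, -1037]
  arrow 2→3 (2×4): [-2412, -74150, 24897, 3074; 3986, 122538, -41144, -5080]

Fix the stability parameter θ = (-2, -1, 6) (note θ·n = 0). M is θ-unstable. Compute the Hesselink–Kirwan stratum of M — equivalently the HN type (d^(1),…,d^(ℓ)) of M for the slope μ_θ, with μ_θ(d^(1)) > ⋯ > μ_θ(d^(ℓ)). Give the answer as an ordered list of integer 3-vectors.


Barcode: M ≅ I[1,2]^2, I[1,3]^2. HN layers by μ_θ (3 steps, strictly decreasing):
  μ^(1)=6; μ^(2)=-1; μ^(3)=-2

((0, 0, 2); (0, 4, 0); (4, 0, 0))


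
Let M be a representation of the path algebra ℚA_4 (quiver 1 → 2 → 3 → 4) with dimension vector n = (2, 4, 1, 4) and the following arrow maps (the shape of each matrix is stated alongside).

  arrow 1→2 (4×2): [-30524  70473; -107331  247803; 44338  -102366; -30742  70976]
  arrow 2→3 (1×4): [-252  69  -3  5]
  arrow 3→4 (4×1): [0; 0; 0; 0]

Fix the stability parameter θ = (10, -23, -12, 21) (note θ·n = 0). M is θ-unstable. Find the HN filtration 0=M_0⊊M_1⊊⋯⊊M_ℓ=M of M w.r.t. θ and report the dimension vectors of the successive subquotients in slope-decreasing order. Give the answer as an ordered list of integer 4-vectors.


Barcode: M ≅ I[1,2], I[1,3], I[2,2]^2, I[4,4]^4. HN layers by μ_θ (4 steps, strictly decreasing):
  μ^(1)=21; μ^(2)=-13/2; μ^(3)=-25/3; μ^(4)=-23

((0, 0, 0, 4); (1, 1, 0, 0); (1, 1, 1, 0); (0, 2, 0, 0))


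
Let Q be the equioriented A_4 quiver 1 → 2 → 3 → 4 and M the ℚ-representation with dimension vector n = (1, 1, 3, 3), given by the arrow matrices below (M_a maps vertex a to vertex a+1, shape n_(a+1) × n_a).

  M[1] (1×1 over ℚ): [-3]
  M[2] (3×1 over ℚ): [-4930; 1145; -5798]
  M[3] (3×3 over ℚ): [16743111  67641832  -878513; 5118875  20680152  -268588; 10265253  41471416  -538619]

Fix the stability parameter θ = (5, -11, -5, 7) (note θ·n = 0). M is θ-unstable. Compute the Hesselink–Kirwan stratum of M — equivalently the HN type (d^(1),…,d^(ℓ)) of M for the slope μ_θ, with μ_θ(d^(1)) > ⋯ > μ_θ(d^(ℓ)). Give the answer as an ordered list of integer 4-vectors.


Via rank(M_{q-1}∘⋯∘M_p): M ≅ I[1,4], I[3,3], I[3,4], I[4,4].
μ_θ-semistable layers: μ^(1)=7; μ^(2)=-11/3; μ^(3)=-5

((0, 0, 0, 3); (1, 1, 1, 0); (0, 0, 2, 0))


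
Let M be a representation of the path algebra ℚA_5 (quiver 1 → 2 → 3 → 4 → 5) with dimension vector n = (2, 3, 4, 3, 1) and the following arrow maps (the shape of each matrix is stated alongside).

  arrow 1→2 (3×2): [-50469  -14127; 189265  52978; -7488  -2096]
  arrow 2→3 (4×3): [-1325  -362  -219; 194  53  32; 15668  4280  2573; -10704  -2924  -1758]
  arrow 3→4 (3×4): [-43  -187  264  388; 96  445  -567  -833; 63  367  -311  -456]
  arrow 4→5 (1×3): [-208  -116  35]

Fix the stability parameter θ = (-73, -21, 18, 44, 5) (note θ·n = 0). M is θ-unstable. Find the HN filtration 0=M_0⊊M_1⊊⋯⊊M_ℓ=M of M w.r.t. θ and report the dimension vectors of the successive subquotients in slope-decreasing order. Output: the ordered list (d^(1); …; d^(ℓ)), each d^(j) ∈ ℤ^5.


Via rank(M_{q-1}∘⋯∘M_p): M ≅ I[1,4], I[1,5], I[2,4], I[3,3].
μ_θ-semistable layers: μ^(1)=44; μ^(2)=49/2; μ^(3)=18; μ^(4)=-21; μ^(5)=-73

((0, 0, 0, 2, 0); (0, 0, 0, 1, 1); (0, 0, 4, 0, 0); (0, 3, 0, 0, 0); (2, 0, 0, 0, 0))


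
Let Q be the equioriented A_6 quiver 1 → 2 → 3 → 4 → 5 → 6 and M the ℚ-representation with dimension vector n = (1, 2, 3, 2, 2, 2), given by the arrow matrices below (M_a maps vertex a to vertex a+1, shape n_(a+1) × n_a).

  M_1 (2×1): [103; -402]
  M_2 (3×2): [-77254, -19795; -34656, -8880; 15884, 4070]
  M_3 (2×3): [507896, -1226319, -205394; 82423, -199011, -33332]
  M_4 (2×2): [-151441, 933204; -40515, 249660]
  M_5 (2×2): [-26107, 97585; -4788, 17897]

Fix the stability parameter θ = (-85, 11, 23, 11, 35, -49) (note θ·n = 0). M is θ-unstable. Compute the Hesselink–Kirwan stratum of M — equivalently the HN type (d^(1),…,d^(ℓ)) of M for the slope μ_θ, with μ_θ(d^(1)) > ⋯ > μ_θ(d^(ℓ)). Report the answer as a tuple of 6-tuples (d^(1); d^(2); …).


Via rank(M_{q-1}∘⋯∘M_p): M ≅ I[1,4], I[2,2], I[3,3], I[3,6], I[5,6].
μ_θ-semistable layers: μ^(1)=23; μ^(2)=17; μ^(3)=11; μ^(4)=5; μ^(5)=-7; μ^(6)=-85

((0, 0, 1, 0, 0, 0); (0, 0, 1, 1, 0, 0); (0, 2, 0, 0, 0, 0); (0, 0, 1, 1, 1, 1); (0, 0, 0, 0, 1, 1); (1, 0, 0, 0, 0, 0))


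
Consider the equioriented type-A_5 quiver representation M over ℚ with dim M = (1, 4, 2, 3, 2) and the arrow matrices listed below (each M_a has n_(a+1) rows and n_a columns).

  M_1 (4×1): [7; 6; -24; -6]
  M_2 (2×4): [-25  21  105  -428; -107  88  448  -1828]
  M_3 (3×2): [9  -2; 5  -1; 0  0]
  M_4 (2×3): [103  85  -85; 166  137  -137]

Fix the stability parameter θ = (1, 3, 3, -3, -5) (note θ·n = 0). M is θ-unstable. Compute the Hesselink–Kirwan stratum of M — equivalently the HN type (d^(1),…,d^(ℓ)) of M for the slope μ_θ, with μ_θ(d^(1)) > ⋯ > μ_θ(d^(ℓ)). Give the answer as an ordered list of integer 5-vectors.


Via rank(M_{q-1}∘⋯∘M_p): M ≅ I[1,5], I[2,2]^2, I[2,5], I[4,4].
μ_θ-semistable layers: μ^(1)=3; μ^(2)=-1/5; μ^(3)=-1/2; μ^(4)=-3

((0, 2, 0, 0, 0); (1, 1, 1, 1, 1); (0, 1, 1, 1, 1); (0, 0, 0, 1, 0))


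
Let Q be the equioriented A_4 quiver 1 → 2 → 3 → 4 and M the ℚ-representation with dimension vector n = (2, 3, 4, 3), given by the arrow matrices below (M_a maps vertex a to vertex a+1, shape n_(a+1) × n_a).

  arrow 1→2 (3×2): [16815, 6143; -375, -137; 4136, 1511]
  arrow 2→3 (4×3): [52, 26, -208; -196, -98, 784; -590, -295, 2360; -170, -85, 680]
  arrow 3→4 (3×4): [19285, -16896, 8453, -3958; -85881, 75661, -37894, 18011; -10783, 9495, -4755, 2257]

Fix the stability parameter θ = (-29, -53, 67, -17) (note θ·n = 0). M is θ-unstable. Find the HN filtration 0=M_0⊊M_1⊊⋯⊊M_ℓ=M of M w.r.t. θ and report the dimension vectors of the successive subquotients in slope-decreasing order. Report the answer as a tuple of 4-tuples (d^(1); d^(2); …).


Via rank(M_{q-1}∘⋯∘M_p): M ≅ I[1,2], I[1,4], I[2,2], I[3,3], I[3,4]^2.
μ_θ-semistable layers: μ^(1)=67; μ^(2)=25; μ^(3)=-41; μ^(4)=-53

((0, 0, 1, 0); (0, 0, 3, 3); (2, 2, 0, 0); (0, 1, 0, 0))


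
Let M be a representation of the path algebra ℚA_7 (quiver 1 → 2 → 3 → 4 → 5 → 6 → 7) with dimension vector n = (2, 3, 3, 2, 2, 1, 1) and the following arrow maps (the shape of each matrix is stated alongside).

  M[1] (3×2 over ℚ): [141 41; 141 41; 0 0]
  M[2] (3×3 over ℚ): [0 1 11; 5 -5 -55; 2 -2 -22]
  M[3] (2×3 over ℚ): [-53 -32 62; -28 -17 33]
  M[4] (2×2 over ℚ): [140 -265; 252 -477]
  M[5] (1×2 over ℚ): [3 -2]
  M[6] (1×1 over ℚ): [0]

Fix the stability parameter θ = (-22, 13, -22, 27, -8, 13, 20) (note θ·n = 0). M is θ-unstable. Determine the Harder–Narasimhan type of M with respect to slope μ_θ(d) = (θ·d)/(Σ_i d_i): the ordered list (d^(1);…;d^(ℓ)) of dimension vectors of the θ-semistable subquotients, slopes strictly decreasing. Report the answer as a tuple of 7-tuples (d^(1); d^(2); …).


Interval decomposition of M: I[1,1], I[1,4], I[2,2], I[2,6], I[3,3], I[5,5], I[7,7].
HN type (ℓ=7): μ^(1)=27; μ^(2)=20; μ^(3)=13; μ^(4)=19/2; μ^(5)=-9/2; μ^(6)=-8; μ^(7)=-22

((0, 0, 0, 1, 0, 0, 0); (0, 0, 0, 0, 0, 0, 1); (0, 1, 0, 0, 0, 1, 0); (0, 0, 0, 1, 1, 0, 0); (0, 2, 2, 0, 0, 0, 0); (0, 0, 0, 0, 1, 0, 0); (2, 0, 1, 0, 0, 0, 0))


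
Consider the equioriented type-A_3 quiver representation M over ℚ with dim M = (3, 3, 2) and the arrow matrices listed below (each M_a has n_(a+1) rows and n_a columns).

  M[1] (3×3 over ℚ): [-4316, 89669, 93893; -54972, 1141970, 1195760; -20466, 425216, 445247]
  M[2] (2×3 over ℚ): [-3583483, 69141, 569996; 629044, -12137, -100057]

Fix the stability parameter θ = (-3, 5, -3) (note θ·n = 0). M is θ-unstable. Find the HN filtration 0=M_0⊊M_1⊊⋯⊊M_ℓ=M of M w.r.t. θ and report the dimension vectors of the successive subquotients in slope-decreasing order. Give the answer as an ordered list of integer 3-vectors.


Via rank(M_{q-1}∘⋯∘M_p): M ≅ I[1,1], I[1,3]^2, I[2,2].
μ_θ-semistable layers: μ^(1)=5; μ^(2)=1; μ^(3)=-3

((0, 1, 0); (0, 2, 2); (3, 0, 0))


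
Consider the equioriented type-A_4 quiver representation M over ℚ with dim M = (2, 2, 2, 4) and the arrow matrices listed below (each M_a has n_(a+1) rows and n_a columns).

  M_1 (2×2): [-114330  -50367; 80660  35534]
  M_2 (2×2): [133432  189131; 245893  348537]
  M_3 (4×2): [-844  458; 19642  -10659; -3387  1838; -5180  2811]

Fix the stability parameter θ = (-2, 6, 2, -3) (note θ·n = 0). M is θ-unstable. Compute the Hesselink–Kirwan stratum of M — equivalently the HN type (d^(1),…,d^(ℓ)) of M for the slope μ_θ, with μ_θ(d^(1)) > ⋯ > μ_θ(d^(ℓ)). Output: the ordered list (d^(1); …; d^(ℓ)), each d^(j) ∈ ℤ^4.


Via rank(M_{q-1}∘⋯∘M_p): M ≅ I[1,1], I[1,4], I[2,4], I[4,4]^2.
μ_θ-semistable layers: μ^(1)=5/3; μ^(2)=-2; μ^(3)=-3

((0, 2, 2, 2); (2, 0, 0, 0); (0, 0, 0, 2))


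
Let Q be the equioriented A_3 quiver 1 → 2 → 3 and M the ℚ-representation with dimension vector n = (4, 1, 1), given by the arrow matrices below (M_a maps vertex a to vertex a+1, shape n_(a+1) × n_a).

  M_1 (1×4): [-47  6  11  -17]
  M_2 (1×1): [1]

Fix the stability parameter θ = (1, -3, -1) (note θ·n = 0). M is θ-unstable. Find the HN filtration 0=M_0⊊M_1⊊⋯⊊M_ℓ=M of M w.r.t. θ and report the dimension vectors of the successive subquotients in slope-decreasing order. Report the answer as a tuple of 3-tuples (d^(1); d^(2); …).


Via rank(M_{q-1}∘⋯∘M_p): M ≅ I[1,1]^3, I[1,3].
μ_θ-semistable layers: μ^(1)=1; μ^(2)=-1

((3, 0, 0); (1, 1, 1))


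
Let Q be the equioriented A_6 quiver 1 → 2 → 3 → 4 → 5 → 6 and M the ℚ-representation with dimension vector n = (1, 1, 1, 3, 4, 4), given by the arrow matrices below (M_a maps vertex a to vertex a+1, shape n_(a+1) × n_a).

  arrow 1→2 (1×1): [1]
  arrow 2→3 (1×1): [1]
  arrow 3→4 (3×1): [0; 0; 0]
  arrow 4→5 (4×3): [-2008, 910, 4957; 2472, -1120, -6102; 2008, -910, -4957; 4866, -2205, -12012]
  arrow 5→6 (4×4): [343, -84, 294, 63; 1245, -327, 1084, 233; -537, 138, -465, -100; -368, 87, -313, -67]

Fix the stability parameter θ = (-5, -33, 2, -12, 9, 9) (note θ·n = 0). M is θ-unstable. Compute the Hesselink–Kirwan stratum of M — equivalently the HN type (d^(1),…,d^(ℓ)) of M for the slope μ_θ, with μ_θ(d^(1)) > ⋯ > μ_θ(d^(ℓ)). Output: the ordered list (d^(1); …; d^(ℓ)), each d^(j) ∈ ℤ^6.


Barcode: M ≅ I[1,3], I[4,4], I[4,5], I[4,6], I[5,6]^2, I[6,6]. HN layers by μ_θ (4 steps, strictly decreasing):
  μ^(1)=9; μ^(2)=2; μ^(3)=-12; μ^(4)=-19

((0, 0, 0, 0, 4, 4); (0, 0, 1, 0, 0, 0); (0, 0, 0, 3, 0, 0); (1, 1, 0, 0, 0, 0))


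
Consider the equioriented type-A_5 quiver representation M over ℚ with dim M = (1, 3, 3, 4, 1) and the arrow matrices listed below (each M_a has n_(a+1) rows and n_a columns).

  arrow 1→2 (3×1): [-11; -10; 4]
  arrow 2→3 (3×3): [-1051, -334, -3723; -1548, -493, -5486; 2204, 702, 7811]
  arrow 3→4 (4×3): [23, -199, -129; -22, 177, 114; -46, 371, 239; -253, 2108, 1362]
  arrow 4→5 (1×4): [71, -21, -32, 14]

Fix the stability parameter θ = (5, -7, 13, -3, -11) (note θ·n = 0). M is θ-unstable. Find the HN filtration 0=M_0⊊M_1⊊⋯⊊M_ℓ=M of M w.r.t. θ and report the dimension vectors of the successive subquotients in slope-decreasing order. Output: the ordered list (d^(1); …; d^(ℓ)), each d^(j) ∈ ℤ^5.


Via rank(M_{q-1}∘⋯∘M_p): M ≅ I[1,5], I[2,4]^2, I[4,4].
μ_θ-semistable layers: μ^(1)=5; μ^(2)=-1/3; μ^(3)=-1; μ^(4)=-3; μ^(5)=-7

((0, 0, 2, 2, 0); (0, 0, 1, 1, 1); (1, 1, 0, 0, 0); (0, 0, 0, 1, 0); (0, 2, 0, 0, 0))


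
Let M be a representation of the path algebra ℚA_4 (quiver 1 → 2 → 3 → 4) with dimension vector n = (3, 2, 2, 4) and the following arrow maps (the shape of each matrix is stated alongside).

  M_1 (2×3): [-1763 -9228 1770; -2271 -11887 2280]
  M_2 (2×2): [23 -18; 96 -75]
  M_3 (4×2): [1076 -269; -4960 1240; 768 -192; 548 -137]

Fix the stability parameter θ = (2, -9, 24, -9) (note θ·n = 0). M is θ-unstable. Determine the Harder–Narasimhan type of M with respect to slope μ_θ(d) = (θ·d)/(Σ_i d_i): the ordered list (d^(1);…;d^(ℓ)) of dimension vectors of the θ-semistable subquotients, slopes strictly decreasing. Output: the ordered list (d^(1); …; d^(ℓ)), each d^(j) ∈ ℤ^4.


Barcode: M ≅ I[1,1], I[1,3], I[1,4], I[4,4]^3. HN layers by μ_θ (5 steps, strictly decreasing):
  μ^(1)=24; μ^(2)=15/2; μ^(3)=2; μ^(4)=-7/2; μ^(5)=-9

((0, 0, 1, 0); (0, 0, 1, 1); (1, 0, 0, 0); (2, 2, 0, 0); (0, 0, 0, 3))


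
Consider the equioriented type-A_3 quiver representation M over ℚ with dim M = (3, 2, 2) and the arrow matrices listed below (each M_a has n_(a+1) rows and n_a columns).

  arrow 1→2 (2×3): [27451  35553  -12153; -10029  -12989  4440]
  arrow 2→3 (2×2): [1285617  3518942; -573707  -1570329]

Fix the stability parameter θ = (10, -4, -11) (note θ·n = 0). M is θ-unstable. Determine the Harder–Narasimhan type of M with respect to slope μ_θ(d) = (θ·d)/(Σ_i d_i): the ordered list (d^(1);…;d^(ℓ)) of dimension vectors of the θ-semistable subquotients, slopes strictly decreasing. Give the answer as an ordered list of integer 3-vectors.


Via rank(M_{q-1}∘⋯∘M_p): M ≅ I[1,1], I[1,3]^2.
μ_θ-semistable layers: μ^(1)=10; μ^(2)=-5/3

((1, 0, 0); (2, 2, 2))


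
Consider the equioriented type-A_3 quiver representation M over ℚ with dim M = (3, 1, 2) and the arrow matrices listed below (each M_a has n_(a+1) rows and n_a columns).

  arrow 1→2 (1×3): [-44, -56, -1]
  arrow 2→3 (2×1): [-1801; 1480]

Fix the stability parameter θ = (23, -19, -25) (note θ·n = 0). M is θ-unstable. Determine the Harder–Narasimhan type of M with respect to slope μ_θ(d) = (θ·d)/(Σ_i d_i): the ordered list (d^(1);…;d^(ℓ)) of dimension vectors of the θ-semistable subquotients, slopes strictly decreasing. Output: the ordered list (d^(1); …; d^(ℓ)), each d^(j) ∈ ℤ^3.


Interval decomposition of M: I[1,1]^2, I[1,3], I[3,3].
HN type (ℓ=3): μ^(1)=23; μ^(2)=-7; μ^(3)=-25

((2, 0, 0); (1, 1, 1); (0, 0, 1))


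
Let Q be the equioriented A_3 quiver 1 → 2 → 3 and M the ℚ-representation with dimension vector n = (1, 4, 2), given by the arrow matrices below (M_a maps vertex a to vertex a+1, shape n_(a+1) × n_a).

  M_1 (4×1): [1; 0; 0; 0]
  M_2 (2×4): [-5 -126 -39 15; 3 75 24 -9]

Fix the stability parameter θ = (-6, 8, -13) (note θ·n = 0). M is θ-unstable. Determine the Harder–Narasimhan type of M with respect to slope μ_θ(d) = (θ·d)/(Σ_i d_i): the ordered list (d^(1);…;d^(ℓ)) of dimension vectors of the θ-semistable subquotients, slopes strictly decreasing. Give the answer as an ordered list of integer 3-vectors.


Interval decomposition of M: I[1,3], I[2,2]^2, I[2,3].
HN type (ℓ=3): μ^(1)=8; μ^(2)=-5/2; μ^(3)=-6

((0, 2, 0); (0, 2, 2); (1, 0, 0))


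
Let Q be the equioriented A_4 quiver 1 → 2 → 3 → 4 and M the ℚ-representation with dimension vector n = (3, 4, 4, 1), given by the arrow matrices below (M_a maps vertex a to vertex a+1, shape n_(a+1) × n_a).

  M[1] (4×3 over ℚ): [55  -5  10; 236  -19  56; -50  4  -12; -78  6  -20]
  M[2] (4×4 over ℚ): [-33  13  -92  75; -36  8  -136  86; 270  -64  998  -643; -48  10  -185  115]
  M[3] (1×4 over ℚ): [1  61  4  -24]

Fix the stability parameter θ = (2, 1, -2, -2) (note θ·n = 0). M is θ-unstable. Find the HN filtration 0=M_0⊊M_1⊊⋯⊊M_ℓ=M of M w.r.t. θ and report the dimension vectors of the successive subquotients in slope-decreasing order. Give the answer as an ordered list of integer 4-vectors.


Interval decomposition of M: I[1,1], I[1,2], I[1,4], I[2,3]^2, I[3,3].
HN type (ℓ=5): μ^(1)=2; μ^(2)=3/2; μ^(3)=-1/4; μ^(4)=-1/2; μ^(5)=-2

((1, 0, 0, 0); (1, 1, 0, 0); (1, 1, 1, 1); (0, 2, 2, 0); (0, 0, 1, 0))


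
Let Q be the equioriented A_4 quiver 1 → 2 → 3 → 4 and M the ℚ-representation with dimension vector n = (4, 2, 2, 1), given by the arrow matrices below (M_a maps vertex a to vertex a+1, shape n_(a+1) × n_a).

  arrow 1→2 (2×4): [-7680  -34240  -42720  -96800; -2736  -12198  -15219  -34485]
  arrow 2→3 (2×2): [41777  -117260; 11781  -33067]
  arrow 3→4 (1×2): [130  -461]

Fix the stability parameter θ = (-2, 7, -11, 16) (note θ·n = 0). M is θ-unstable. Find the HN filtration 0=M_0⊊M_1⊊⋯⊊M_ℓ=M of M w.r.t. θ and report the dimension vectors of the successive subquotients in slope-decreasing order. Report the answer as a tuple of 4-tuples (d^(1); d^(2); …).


Via rank(M_{q-1}∘⋯∘M_p): M ≅ I[1,1]^3, I[1,4], I[2,3].
μ_θ-semistable layers: μ^(1)=16; μ^(2)=-2

((0, 0, 0, 1); (4, 2, 2, 0))


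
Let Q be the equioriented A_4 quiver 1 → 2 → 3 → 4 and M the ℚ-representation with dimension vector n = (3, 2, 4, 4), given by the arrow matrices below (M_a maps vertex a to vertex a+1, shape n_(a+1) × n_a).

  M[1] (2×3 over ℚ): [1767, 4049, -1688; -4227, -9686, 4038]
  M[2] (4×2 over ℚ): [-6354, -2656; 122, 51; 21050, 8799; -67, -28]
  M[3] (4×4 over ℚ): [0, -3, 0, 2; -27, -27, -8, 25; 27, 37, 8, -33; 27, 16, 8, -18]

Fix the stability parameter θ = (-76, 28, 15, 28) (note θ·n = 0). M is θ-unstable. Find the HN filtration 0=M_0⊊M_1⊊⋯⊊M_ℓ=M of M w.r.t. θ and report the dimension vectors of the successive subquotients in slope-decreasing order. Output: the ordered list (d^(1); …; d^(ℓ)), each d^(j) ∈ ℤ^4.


Interval decomposition of M: I[1,1], I[1,4]^2, I[3,3], I[3,4], I[4,4].
HN type (ℓ=4): μ^(1)=28; μ^(2)=43/2; μ^(3)=15; μ^(4)=-76

((0, 0, 0, 4); (0, 2, 2, 0); (0, 0, 2, 0); (3, 0, 0, 0))


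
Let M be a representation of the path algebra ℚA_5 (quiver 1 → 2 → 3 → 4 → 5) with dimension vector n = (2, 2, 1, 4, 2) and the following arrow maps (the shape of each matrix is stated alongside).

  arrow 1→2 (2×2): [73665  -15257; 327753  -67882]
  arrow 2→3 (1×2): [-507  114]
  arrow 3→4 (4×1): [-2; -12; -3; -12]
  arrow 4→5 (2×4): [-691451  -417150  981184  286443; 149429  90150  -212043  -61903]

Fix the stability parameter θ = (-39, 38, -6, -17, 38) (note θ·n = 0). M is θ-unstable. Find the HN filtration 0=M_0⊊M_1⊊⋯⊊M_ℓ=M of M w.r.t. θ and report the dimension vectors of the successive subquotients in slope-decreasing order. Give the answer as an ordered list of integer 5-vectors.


Via rank(M_{q-1}∘⋯∘M_p): M ≅ I[1,2], I[1,5], I[4,4]^2, I[4,5].
μ_θ-semistable layers: μ^(1)=38; μ^(2)=5; μ^(3)=-17; μ^(4)=-39

((0, 1, 0, 0, 2); (0, 1, 1, 1, 0); (0, 0, 0, 3, 0); (2, 0, 0, 0, 0))


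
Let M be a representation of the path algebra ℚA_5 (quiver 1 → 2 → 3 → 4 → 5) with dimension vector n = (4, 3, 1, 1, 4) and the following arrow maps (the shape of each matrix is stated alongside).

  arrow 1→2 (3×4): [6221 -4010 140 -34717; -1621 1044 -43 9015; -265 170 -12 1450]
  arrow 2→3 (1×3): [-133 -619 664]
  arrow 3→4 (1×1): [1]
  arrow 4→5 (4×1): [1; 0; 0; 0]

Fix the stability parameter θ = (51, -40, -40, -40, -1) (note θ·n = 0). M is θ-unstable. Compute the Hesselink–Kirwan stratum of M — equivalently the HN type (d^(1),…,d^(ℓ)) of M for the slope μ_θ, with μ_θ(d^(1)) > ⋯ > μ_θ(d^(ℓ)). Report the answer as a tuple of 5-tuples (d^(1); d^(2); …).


Barcode: M ≅ I[1,1], I[1,2]^2, I[1,5], I[5,5]^3. HN layers by μ_θ (4 steps, strictly decreasing):
  μ^(1)=51; μ^(2)=11/2; μ^(3)=-1; μ^(4)=-69/4

((1, 0, 0, 0, 0); (2, 2, 0, 0, 0); (0, 0, 0, 0, 4); (1, 1, 1, 1, 0))


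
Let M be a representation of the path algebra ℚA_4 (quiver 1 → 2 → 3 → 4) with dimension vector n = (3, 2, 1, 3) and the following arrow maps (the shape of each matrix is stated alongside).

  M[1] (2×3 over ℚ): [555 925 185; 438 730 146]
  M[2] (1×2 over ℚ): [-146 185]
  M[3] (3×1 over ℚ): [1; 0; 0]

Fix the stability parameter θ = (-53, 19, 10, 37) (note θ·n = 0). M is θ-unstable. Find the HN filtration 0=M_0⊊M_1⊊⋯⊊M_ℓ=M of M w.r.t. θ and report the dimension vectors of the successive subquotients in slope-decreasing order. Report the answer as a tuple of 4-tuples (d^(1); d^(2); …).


Barcode: M ≅ I[1,1]^2, I[1,2], I[2,4], I[4,4]^2. HN layers by μ_θ (4 steps, strictly decreasing):
  μ^(1)=37; μ^(2)=19; μ^(3)=29/2; μ^(4)=-53

((0, 0, 0, 3); (0, 1, 0, 0); (0, 1, 1, 0); (3, 0, 0, 0))


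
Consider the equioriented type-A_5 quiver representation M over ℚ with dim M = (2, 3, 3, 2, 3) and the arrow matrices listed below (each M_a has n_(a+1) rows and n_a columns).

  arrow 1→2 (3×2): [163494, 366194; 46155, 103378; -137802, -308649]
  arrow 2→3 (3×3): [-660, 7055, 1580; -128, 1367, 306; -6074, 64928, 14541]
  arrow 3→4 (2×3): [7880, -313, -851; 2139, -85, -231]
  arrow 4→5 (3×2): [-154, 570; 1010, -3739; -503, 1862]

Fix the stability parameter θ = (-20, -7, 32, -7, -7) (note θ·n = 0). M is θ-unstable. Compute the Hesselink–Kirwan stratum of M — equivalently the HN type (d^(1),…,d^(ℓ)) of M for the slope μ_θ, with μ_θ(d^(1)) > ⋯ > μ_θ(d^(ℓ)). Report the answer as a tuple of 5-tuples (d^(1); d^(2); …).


Barcode: M ≅ I[1,5]^2, I[2,2], I[3,3], I[5,5]. HN layers by μ_θ (4 steps, strictly decreasing):
  μ^(1)=32; μ^(2)=6; μ^(3)=-7; μ^(4)=-20

((0, 0, 1, 0, 0); (0, 0, 2, 2, 2); (0, 3, 0, 0, 1); (2, 0, 0, 0, 0))


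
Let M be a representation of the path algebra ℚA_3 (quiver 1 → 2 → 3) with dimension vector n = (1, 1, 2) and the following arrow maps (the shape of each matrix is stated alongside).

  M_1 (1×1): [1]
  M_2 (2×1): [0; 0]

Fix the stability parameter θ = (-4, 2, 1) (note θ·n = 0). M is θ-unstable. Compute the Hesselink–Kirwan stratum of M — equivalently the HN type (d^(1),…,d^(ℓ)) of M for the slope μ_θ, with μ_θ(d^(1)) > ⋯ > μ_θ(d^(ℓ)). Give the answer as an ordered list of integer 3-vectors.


Barcode: M ≅ I[1,2], I[3,3]^2. HN layers by μ_θ (3 steps, strictly decreasing):
  μ^(1)=2; μ^(2)=1; μ^(3)=-4

((0, 1, 0); (0, 0, 2); (1, 0, 0))


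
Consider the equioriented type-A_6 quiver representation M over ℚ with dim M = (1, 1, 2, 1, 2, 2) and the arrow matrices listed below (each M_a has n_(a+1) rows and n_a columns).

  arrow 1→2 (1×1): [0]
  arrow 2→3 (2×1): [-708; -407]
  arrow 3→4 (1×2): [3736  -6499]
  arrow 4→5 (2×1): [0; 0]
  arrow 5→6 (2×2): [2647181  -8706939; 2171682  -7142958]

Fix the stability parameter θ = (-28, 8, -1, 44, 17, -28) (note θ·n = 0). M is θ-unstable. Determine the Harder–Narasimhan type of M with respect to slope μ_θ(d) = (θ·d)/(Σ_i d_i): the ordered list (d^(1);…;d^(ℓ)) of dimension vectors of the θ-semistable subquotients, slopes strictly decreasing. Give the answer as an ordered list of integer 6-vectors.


Via rank(M_{q-1}∘⋯∘M_p): M ≅ I[1,1], I[2,4], I[3,3], I[5,5], I[5,6], I[6,6].
μ_θ-semistable layers: μ^(1)=44; μ^(2)=17; μ^(3)=7/2; μ^(4)=-1; μ^(5)=-11/2; μ^(6)=-28

((0, 0, 0, 1, 0, 0); (0, 0, 0, 0, 1, 0); (0, 1, 1, 0, 0, 0); (0, 0, 1, 0, 0, 0); (0, 0, 0, 0, 1, 1); (1, 0, 0, 0, 0, 1))


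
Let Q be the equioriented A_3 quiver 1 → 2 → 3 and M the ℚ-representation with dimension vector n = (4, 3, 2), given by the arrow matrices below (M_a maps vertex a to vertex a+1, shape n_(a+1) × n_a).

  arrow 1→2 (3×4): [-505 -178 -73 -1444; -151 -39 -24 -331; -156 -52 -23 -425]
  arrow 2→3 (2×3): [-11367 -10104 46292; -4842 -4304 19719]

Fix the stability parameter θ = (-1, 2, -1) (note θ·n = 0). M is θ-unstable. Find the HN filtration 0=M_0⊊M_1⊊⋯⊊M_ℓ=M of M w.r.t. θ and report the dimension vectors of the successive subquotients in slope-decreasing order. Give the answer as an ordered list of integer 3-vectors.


Interval decomposition of M: I[1,1], I[1,2], I[1,3]^2.
HN type (ℓ=3): μ^(1)=2; μ^(2)=1/2; μ^(3)=-1

((0, 1, 0); (0, 2, 2); (4, 0, 0))


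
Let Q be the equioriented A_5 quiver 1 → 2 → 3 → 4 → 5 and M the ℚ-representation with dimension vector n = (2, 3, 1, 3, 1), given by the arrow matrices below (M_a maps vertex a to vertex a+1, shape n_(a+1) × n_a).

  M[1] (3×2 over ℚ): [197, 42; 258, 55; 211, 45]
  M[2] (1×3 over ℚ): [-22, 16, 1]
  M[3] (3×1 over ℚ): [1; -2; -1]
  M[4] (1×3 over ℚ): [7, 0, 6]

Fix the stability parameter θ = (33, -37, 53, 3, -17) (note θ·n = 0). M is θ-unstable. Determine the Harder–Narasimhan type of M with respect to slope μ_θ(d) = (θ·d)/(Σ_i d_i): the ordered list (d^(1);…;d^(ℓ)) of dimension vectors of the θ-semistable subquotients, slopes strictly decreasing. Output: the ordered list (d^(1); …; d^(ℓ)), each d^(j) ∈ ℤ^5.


Via rank(M_{q-1}∘⋯∘M_p): M ≅ I[1,2], I[1,5], I[2,2], I[4,4]^2.
μ_θ-semistable layers: μ^(1)=13; μ^(2)=3; μ^(3)=-2; μ^(4)=-37

((0, 0, 1, 1, 1); (0, 0, 0, 2, 0); (2, 2, 0, 0, 0); (0, 1, 0, 0, 0))


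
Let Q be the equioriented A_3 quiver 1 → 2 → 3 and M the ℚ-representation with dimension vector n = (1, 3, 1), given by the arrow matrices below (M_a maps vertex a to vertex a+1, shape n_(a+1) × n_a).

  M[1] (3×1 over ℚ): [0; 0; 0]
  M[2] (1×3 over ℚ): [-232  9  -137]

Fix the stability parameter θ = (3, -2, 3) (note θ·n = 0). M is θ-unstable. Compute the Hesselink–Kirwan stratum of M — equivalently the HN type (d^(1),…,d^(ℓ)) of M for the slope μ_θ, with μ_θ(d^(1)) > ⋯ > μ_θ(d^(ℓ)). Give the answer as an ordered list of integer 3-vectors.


Interval decomposition of M: I[1,1], I[2,2]^2, I[2,3].
HN type (ℓ=2): μ^(1)=3; μ^(2)=-2

((1, 0, 1); (0, 3, 0))


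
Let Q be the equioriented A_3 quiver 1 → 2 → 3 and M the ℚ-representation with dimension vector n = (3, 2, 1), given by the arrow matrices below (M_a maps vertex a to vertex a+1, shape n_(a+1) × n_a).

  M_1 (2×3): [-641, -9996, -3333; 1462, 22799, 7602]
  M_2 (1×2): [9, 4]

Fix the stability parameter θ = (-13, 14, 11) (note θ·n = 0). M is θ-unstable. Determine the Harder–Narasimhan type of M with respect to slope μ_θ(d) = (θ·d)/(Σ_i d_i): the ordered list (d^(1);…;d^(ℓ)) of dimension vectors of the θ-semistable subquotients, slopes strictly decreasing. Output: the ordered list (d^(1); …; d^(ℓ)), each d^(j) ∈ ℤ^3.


Via rank(M_{q-1}∘⋯∘M_p): M ≅ I[1,1], I[1,2], I[1,3].
μ_θ-semistable layers: μ^(1)=14; μ^(2)=25/2; μ^(3)=-13

((0, 1, 0); (0, 1, 1); (3, 0, 0))


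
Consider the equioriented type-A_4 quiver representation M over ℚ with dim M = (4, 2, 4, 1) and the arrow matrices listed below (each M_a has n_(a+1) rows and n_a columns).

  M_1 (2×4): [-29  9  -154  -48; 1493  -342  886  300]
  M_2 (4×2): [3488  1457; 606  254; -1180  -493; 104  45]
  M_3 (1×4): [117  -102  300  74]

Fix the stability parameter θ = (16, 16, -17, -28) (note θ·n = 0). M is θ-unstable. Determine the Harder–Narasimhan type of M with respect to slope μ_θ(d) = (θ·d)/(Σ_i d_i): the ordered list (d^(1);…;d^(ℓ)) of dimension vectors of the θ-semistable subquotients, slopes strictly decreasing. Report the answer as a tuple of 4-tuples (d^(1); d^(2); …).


Interval decomposition of M: I[1,1]^2, I[1,3], I[1,4], I[3,3]^2.
HN type (ℓ=4): μ^(1)=16; μ^(2)=5; μ^(3)=-13/4; μ^(4)=-17

((2, 0, 0, 0); (1, 1, 1, 0); (1, 1, 1, 1); (0, 0, 2, 0))


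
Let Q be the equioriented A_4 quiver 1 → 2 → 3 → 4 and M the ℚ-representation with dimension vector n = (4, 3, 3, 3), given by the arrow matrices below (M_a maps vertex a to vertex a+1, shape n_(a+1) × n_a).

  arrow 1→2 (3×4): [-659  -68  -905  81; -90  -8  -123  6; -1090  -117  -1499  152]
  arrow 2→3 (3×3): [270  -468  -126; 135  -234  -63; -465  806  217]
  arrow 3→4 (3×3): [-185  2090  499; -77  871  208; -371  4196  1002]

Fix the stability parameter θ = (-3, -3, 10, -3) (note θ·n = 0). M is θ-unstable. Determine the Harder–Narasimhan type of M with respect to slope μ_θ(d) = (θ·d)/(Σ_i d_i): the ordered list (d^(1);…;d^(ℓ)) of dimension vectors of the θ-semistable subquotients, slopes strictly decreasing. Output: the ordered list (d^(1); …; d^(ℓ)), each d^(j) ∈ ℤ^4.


Interval decomposition of M: I[1,1], I[1,2]^2, I[1,4], I[3,4]^2.
HN type (ℓ=2): μ^(1)=7/2; μ^(2)=-3

((0, 0, 3, 3); (4, 3, 0, 0))


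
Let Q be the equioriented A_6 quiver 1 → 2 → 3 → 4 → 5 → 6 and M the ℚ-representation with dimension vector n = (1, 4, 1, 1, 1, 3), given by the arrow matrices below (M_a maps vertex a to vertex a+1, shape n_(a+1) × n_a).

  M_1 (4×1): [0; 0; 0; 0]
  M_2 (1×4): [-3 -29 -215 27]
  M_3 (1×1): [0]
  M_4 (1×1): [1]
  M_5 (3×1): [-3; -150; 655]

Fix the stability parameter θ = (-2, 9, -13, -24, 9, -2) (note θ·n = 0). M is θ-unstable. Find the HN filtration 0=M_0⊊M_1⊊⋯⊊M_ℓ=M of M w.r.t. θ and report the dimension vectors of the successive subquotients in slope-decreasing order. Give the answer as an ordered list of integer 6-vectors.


Via rank(M_{q-1}∘⋯∘M_p): M ≅ I[1,1], I[2,2]^3, I[2,3], I[4,6], I[6,6]^2.
μ_θ-semistable layers: μ^(1)=9; μ^(2)=7/2; μ^(3)=-2; μ^(4)=-24

((0, 3, 0, 0, 0, 0); (0, 0, 0, 0, 1, 1); (1, 1, 1, 0, 0, 2); (0, 0, 0, 1, 0, 0))


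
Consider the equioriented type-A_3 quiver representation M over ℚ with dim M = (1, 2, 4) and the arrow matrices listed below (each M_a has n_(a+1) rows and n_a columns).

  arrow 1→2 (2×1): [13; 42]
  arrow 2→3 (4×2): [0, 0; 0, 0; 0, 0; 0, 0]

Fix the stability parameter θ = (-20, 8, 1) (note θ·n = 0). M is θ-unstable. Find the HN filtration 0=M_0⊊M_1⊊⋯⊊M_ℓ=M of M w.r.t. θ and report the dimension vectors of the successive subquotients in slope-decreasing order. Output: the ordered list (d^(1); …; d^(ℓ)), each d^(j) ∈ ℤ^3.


Interval decomposition of M: I[1,2], I[2,2], I[3,3]^4.
HN type (ℓ=3): μ^(1)=8; μ^(2)=1; μ^(3)=-20

((0, 2, 0); (0, 0, 4); (1, 0, 0))


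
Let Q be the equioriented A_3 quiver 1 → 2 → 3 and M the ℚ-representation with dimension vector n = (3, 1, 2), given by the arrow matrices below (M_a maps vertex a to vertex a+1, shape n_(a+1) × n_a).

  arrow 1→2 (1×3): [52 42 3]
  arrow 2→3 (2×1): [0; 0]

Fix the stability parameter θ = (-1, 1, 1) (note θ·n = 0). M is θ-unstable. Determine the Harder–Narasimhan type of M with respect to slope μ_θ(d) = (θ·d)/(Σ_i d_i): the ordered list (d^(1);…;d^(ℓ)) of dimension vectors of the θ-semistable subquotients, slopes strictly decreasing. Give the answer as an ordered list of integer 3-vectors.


Interval decomposition of M: I[1,1]^2, I[1,2], I[3,3]^2.
HN type (ℓ=2): μ^(1)=1; μ^(2)=-1

((0, 1, 2); (3, 0, 0))


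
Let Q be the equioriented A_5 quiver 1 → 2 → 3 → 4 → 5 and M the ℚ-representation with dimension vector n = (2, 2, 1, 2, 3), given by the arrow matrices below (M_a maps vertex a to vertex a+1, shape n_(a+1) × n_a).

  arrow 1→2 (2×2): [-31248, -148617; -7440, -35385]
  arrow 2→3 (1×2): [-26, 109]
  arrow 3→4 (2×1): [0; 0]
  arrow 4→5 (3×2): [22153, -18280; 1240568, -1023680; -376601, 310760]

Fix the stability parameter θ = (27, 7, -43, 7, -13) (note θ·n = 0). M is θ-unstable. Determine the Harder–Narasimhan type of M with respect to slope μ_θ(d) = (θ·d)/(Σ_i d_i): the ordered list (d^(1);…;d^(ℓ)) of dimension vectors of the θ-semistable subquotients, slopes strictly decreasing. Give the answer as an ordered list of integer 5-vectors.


Barcode: M ≅ I[1,1], I[1,3], I[2,2], I[4,4], I[4,5], I[5,5]^2. HN layers by μ_θ (4 steps, strictly decreasing):
  μ^(1)=27; μ^(2)=7; μ^(3)=-3; μ^(4)=-13

((1, 0, 0, 0, 0); (0, 1, 0, 1, 0); (1, 1, 1, 1, 1); (0, 0, 0, 0, 2))


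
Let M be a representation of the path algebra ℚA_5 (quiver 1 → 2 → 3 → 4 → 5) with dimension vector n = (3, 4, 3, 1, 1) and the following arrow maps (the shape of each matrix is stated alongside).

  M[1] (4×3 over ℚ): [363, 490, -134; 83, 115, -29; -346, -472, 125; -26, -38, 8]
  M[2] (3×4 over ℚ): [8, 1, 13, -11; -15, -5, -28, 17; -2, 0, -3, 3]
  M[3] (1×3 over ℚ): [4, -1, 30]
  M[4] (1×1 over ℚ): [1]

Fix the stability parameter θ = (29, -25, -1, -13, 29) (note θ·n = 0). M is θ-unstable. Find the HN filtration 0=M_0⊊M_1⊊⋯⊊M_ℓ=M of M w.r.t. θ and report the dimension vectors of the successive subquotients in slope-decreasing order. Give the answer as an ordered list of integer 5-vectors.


Via rank(M_{q-1}∘⋯∘M_p): M ≅ I[1,3]^2, I[1,5], I[2,2].
μ_θ-semistable layers: μ^(1)=29; μ^(2)=1; μ^(3)=-5/2; μ^(4)=-25

((0, 0, 0, 0, 1); (2, 2, 2, 0, 0); (1, 1, 1, 1, 0); (0, 1, 0, 0, 0))


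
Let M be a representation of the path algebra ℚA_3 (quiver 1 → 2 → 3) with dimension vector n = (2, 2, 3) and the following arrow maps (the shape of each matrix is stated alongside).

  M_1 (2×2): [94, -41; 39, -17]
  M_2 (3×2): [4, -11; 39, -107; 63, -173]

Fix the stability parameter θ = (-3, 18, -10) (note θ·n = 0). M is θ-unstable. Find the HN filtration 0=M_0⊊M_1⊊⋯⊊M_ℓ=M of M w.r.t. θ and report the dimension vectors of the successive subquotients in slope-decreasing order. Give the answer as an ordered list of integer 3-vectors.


Via rank(M_{q-1}∘⋯∘M_p): M ≅ I[1,3]^2, I[3,3].
μ_θ-semistable layers: μ^(1)=4; μ^(2)=-3; μ^(3)=-10

((0, 2, 2); (2, 0, 0); (0, 0, 1))


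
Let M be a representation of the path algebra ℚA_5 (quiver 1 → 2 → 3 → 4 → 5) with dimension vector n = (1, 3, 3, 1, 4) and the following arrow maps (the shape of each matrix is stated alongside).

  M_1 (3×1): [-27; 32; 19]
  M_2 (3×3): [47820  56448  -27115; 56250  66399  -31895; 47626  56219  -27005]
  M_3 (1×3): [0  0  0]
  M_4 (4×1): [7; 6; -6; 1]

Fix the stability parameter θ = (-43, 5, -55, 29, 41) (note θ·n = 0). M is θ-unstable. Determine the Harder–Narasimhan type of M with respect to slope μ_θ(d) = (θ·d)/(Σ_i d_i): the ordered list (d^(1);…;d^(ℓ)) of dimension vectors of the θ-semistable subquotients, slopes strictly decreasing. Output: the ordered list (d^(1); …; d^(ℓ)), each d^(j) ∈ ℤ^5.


Interval decomposition of M: I[1,3], I[2,2], I[2,3], I[3,3], I[4,5], I[5,5]^3.
HN type (ℓ=6): μ^(1)=41; μ^(2)=29; μ^(3)=5; μ^(4)=-25; μ^(5)=-43; μ^(6)=-55

((0, 0, 0, 0, 4); (0, 0, 0, 1, 0); (0, 1, 0, 0, 0); (0, 2, 2, 0, 0); (1, 0, 0, 0, 0); (0, 0, 1, 0, 0))


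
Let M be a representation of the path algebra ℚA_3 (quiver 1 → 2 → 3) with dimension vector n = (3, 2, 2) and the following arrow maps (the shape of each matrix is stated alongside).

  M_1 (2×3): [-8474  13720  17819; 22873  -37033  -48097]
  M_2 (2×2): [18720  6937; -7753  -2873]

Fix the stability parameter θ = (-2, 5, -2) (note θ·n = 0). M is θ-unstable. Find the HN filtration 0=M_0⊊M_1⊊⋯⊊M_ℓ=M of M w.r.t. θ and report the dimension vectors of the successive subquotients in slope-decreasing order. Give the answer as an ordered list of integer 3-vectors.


Interval decomposition of M: I[1,1], I[1,3]^2.
HN type (ℓ=2): μ^(1)=3/2; μ^(2)=-2

((0, 2, 2); (3, 0, 0))


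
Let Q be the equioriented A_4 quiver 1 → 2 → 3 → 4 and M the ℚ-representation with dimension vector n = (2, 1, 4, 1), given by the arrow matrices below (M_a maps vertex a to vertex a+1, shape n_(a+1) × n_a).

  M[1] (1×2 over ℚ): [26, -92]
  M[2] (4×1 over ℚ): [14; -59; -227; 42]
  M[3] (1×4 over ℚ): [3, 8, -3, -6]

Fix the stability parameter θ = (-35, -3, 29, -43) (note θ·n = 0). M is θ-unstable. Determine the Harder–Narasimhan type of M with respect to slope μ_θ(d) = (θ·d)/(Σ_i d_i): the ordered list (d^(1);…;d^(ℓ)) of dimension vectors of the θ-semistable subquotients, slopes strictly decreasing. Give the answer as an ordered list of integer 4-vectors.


Interval decomposition of M: I[1,1], I[1,4], I[3,3]^3.
HN type (ℓ=3): μ^(1)=29; μ^(2)=-17/3; μ^(3)=-35

((0, 0, 3, 0); (0, 1, 1, 1); (2, 0, 0, 0))


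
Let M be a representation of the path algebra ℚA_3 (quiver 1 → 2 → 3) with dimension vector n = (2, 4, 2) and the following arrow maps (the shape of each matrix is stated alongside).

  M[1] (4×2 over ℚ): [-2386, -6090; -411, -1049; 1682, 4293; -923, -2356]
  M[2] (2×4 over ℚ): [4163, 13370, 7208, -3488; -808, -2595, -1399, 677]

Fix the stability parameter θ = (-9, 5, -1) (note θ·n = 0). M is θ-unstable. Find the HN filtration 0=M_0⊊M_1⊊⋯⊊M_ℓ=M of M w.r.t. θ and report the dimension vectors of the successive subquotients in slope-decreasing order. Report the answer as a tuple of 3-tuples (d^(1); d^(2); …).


Via rank(M_{q-1}∘⋯∘M_p): M ≅ I[1,3]^2, I[2,2]^2.
μ_θ-semistable layers: μ^(1)=5; μ^(2)=2; μ^(3)=-9

((0, 2, 0); (0, 2, 2); (2, 0, 0))
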